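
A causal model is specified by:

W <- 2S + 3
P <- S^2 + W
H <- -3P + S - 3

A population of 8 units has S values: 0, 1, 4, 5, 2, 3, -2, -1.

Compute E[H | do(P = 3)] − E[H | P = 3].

2.5

do(P=3) breaks P's dependence on S. With P=3 fixed, H across the units is -12, -11, -8, -7, -10, -9, -14, -13, mean -10.5.
Observing P=3 restricts to units where P's equation naturally yields 3: S ∈ {0, -2}. In that subpopulation H = -12, -14, mean -13.
Difference = -10.5 − (-13) = 2.5.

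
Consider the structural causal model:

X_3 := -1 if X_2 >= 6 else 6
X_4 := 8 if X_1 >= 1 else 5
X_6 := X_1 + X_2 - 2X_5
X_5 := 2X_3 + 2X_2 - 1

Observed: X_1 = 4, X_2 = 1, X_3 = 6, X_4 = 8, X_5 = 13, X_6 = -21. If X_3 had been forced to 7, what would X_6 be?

The intervention breaks the incoming arrows to X_3: X_3 := -1 if X_2 >= 6 else 6 no longer applies, and X_3 = 7.
X_5 = 2X_3 + 2X_2 - 1  [with X_3=7, X_2=1]  = 15
X_6 = X_1 + X_2 - 2X_5  [with X_1=4, X_2=1, X_5=15]  = -25

-25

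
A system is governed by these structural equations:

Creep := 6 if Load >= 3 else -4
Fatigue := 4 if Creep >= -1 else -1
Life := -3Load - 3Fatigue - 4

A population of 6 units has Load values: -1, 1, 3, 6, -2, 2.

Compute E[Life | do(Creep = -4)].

do(Creep=-4) breaks Creep's dependence on Load. With Creep=-4 fixed, Life across the units is 2, -4, -10, -19, 5, -7, mean -5.5.

-5.5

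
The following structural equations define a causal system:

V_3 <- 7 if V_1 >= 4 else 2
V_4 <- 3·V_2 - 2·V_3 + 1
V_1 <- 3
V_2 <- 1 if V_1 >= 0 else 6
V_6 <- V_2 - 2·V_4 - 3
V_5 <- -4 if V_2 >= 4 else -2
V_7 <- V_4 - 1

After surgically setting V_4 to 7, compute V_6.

Under do(V_4=7), the mechanism V_4 <- 3·V_2 - 2·V_3 + 1 is discarded; V_4 is fixed at 7.
V_2 = 1 if V_1 >= 0 else 6  [with V_1=3]  = 1
V_6 = V_2 - 2·V_4 - 3  [with V_2=1, V_4=7]  = -16

-16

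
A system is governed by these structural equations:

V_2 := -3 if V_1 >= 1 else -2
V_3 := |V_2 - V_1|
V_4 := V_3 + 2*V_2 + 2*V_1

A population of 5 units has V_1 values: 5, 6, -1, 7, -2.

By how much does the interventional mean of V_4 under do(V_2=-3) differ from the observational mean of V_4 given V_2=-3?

do(V_2=-3) breaks V_2's dependence on V_1. With V_2=-3 fixed, V_4 across the units is 12, 15, -6, 18, -9, mean 6.
E[V_4|V_2=-3] averages over only the 3 units with V_2=-3 (V_1 = 5, 6, 7): V_4 = 12, 15, 18, mean 15.
Difference = 6 − 15 = -9.

-9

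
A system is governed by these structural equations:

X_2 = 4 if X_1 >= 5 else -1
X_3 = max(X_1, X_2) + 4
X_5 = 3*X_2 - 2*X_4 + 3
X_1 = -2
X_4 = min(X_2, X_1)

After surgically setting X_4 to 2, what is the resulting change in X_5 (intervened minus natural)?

Intervening sets X_4 = 2 and removes its equation (X_4 = min(X_2, X_1)).
X_2 = 4 if X_1 >= 5 else -1  [with X_1=-2]  = -1
X_5 = 3*X_2 - 2*X_4 + 3  [with X_2=-1, X_4=2]  = -4
Without intervention: X_2 = 4 if X_1 >= 5 else -1  [with X_1=-2]  = -1; X_4 = min(X_2, X_1)  [with X_2=-1, X_1=-2]  = -2; X_5 = 3*X_2 - 2*X_4 + 3  [with X_2=-1, X_4=-2]  = 4.
Change = -4 − 4 = -8.

-8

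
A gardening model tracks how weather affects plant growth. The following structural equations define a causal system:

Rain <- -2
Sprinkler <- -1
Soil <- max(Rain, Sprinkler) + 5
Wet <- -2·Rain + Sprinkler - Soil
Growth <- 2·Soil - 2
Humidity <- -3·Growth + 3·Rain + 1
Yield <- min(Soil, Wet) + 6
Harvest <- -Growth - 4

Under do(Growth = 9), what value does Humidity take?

The intervention breaks the incoming arrows to Growth: Growth <- 2·Soil - 2 no longer applies, and Growth = 9.
Humidity = -3·Growth + 3·Rain + 1  [with Growth=9, Rain=-2]  = -32

-32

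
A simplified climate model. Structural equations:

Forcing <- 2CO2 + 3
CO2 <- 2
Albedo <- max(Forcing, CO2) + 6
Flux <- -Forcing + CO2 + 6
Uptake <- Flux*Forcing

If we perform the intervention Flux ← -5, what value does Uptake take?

Intervening sets Flux = -5 and removes its equation (Flux <- -Forcing + CO2 + 6).
Forcing = 2CO2 + 3  [with CO2=2]  = 7
Uptake = Flux*Forcing  [with Flux=-5, Forcing=7]  = -35

-35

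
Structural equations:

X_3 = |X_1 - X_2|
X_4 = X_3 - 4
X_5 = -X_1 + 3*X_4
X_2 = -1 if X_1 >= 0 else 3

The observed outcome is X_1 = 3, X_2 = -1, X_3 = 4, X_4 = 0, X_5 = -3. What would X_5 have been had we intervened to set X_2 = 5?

-9

do(X_2=5) replaces the equation X_2 = -1 if X_1 >= 0 else 3 with the constant X_2 = 5.
X_3 = |X_1 - X_2|  [with X_1=3, X_2=5]  = 2
X_4 = X_3 - 4  [with X_3=2]  = -2
X_5 = -X_1 + 3*X_4  [with X_1=3, X_4=-2]  = -9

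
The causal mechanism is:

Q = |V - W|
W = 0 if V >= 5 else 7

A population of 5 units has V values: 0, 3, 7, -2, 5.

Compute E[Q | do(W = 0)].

3.4

Under do(W=0), W's equation is replaced by W=0 for every unit. Per-unit Q: 0, 3, 7, 2, 5. Mean = 3.4.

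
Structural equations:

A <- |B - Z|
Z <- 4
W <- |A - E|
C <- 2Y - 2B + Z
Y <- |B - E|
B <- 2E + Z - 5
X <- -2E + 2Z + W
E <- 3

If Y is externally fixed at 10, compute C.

14

Intervening sets Y = 10 and removes its equation (Y <- |B - E|).
B = 2E + Z - 5  [with E=3, Z=4]  = 5
C = 2Y - 2B + Z  [with Y=10, B=5, Z=4]  = 14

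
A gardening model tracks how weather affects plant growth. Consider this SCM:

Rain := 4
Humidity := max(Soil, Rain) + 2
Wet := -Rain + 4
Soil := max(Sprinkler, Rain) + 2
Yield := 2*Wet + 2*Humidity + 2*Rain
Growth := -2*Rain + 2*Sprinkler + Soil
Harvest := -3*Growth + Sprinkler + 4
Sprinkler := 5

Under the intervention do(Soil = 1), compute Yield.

20

The intervention breaks the incoming arrows to Soil: Soil := max(Sprinkler, Rain) + 2 no longer applies, and Soil = 1.
Wet = -Rain + 4  [with Rain=4]  = 0
Humidity = max(Soil, Rain) + 2  [with Soil=1, Rain=4]  = 6
Yield = 2*Wet + 2*Humidity + 2*Rain  [with Wet=0, Humidity=6, Rain=4]  = 20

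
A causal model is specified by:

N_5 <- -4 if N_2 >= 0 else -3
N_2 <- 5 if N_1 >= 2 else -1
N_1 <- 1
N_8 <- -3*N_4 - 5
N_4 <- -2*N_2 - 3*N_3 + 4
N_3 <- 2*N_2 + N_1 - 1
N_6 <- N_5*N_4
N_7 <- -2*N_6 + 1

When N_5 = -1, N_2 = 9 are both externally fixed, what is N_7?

Setting N_5 = -1, N_2 = 9 by intervention discards those variables' equations.
N_3 = 2*N_2 + N_1 - 1  [with N_2=9, N_1=1]  = 18
N_4 = -2*N_2 - 3*N_3 + 4  [with N_2=9, N_3=18]  = -68
N_6 = N_5*N_4  [with N_5=-1, N_4=-68]  = 68
N_7 = -2*N_6 + 1  [with N_6=68]  = -135

-135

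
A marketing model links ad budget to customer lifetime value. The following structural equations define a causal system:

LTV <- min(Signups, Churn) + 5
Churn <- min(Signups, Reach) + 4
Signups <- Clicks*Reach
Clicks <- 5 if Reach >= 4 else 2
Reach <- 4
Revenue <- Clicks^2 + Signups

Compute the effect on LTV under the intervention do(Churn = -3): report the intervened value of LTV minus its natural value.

-11

Under do(Churn=-3), the mechanism Churn <- min(Signups, Reach) + 4 is discarded; Churn is fixed at -3.
Clicks = 5 if Reach >= 4 else 2  [with Reach=4]  = 5
Signups = Clicks*Reach  [with Clicks=5, Reach=4]  = 20
LTV = min(Signups, Churn) + 5  [with Signups=20, Churn=-3]  = 2
Without intervention: Clicks = 5 if Reach >= 4 else 2  [with Reach=4]  = 5; Signups = Clicks*Reach  [with Clicks=5, Reach=4]  = 20; Churn = min(Signups, Reach) + 4  [with Signups=20, Reach=4]  = 8; LTV = min(Signups, Churn) + 5  [with Signups=20, Churn=8]  = 13.
Change = 2 − 13 = -11.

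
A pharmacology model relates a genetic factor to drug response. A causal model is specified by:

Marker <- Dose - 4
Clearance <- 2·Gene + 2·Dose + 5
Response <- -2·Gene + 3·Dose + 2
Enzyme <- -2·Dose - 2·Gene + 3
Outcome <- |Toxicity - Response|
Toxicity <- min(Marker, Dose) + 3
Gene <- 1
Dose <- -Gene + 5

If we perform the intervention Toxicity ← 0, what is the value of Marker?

do(Toxicity=0) replaces the equation Toxicity <- min(Marker, Dose) + 3 with the constant Toxicity = 0.
No directed path runs from Toxicity to Marker, so Marker keeps its natural value.
Dose = -Gene + 5  [with Gene=1]  = 4
Marker = Dose - 4  [with Dose=4]  = 0

0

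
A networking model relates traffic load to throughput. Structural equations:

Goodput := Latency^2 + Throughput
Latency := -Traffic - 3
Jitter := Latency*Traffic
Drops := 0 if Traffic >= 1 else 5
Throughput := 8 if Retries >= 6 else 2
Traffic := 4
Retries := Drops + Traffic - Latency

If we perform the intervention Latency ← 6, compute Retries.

-2

Under do(Latency=6), the mechanism Latency := -Traffic - 3 is discarded; Latency is fixed at 6.
Drops = 0 if Traffic >= 1 else 5  [with Traffic=4]  = 0
Retries = Drops + Traffic - Latency  [with Drops=0, Traffic=4, Latency=6]  = -2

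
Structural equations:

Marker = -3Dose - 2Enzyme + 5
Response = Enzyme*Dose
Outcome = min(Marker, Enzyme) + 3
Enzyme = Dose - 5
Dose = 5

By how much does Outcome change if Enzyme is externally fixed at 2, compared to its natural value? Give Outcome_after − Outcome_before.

do(Enzyme=2) replaces the equation Enzyme = Dose - 5 with the constant Enzyme = 2.
Marker = -3Dose - 2Enzyme + 5  [with Dose=5, Enzyme=2]  = -14
Outcome = min(Marker, Enzyme) + 3  [with Marker=-14, Enzyme=2]  = -11
Without intervention: Enzyme = Dose - 5  [with Dose=5]  = 0; Marker = -3Dose - 2Enzyme + 5  [with Dose=5, Enzyme=0]  = -10; Outcome = min(Marker, Enzyme) + 3  [with Marker=-10, Enzyme=0]  = -7.
Change = -11 − (-7) = -4.

-4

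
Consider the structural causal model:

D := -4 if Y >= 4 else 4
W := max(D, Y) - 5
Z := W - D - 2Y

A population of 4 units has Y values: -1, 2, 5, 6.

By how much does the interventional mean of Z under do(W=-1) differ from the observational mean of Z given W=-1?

Every unit gets W=-1 under the intervention. Z values become -3, -9, -7, -9; E[Z|do(W=-1)] = -7.
E[Z|W=-1] averages over only the 2 units with W=-1 (Y = -1, 2): Z = -3, -9, mean -6.
Difference = -7 − (-6) = -1.

-1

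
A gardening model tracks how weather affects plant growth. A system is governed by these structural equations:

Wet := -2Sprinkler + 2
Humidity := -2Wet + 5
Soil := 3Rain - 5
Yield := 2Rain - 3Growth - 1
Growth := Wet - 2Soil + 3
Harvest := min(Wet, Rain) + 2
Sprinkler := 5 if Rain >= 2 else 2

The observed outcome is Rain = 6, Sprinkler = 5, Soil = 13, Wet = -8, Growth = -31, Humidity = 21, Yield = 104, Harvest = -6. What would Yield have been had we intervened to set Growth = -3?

Under do(Growth=-3), the mechanism Growth := Wet - 2Soil + 3 is discarded; Growth is fixed at -3.
Yield = 2Rain - 3Growth - 1  [with Rain=6, Growth=-3]  = 20

20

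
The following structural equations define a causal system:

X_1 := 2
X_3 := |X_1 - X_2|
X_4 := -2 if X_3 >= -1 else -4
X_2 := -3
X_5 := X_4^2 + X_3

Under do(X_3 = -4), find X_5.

do(X_3=-4) replaces the equation X_3 := |X_1 - X_2| with the constant X_3 = -4.
X_4 = -2 if X_3 >= -1 else -4  [with X_3=-4]  = -4
X_5 = X_4^2 + X_3  [with X_4=-4, X_3=-4]  = 12

12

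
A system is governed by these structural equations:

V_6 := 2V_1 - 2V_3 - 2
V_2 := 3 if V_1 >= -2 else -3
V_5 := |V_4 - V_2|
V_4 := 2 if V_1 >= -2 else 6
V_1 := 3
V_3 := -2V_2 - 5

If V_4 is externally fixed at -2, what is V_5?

5

Intervening sets V_4 = -2 and removes its equation (V_4 := 2 if V_1 >= -2 else 6).
V_2 = 3 if V_1 >= -2 else -3  [with V_1=3]  = 3
V_5 = |V_4 - V_2|  [with V_4=-2, V_2=3]  = 5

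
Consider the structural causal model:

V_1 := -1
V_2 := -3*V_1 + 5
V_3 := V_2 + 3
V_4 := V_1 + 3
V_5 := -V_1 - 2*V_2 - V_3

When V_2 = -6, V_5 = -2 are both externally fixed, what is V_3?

-3

Under do(V_2 = -6, V_5 = -2), each intervened variable's structural equation is replaced by its fixed value.
V_3 = V_2 + 3  [with V_2=-6]  = -3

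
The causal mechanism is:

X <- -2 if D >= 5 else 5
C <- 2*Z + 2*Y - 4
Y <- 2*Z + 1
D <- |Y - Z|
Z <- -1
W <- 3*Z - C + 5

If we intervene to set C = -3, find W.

5

The intervention breaks the incoming arrows to C: C <- 2*Z + 2*Y - 4 no longer applies, and C = -3.
W = 3*Z - C + 5  [with Z=-1, C=-3]  = 5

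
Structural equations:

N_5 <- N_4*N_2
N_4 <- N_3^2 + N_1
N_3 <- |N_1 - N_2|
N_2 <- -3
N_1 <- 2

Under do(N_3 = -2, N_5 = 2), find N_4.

The joint intervention fixes N_3 = -2, N_5 = 2, removing each variable's own equation.
N_4 = N_3^2 + N_1  [with N_3=-2, N_1=2]  = 6

6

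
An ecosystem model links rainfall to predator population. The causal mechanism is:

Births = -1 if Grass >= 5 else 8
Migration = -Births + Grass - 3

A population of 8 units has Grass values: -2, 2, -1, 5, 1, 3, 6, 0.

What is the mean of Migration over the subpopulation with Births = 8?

-10.5

Conditioning on Births=8 selects the 6 unit(s) with Grass ∈ {-2, 2, -1, 1, 3, 0}. Their Migration values: -13, -9, -12, -10, -8, -11. Mean = -10.5.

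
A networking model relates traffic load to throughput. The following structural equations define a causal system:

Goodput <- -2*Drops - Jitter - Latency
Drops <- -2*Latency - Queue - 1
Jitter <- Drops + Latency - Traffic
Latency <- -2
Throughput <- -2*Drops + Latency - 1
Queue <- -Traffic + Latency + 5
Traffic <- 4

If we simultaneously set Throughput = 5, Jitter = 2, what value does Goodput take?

Setting Throughput = 5, Jitter = 2 by intervention discards those variables' equations.
Queue = -Traffic + Latency + 5  [with Traffic=4, Latency=-2]  = -1
Drops = -2*Latency - Queue - 1  [with Latency=-2, Queue=-1]  = 4
Goodput = -2*Drops - Jitter - Latency  [with Drops=4, Jitter=2, Latency=-2]  = -8

-8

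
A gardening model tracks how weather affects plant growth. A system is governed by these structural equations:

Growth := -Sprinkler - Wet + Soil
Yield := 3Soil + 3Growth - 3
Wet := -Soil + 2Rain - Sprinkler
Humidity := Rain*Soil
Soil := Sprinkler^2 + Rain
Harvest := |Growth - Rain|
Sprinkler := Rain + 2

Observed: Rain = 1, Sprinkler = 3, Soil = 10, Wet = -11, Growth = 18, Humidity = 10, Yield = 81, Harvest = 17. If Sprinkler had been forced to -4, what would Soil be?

17

The intervention breaks the incoming arrows to Sprinkler: Sprinkler := Rain + 2 no longer applies, and Sprinkler = -4.
Soil = Sprinkler^2 + Rain  [with Sprinkler=-4, Rain=1]  = 17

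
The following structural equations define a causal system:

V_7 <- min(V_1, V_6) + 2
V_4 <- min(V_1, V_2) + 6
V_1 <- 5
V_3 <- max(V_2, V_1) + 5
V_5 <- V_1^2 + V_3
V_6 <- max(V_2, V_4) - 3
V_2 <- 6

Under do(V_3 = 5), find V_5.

30

do(V_3=5) replaces the equation V_3 <- max(V_2, V_1) + 5 with the constant V_3 = 5.
V_5 = V_1^2 + V_3  [with V_1=5, V_3=5]  = 30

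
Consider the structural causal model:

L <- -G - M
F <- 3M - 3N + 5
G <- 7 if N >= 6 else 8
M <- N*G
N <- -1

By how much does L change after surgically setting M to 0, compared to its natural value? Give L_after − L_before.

-8

The intervention breaks the incoming arrows to M: M <- N*G no longer applies, and M = 0.
G = 7 if N >= 6 else 8  [with N=-1]  = 8
L = -G - M  [with G=8, M=0]  = -8
Without intervention: G = 7 if N >= 6 else 8  [with N=-1]  = 8; M = N*G  [with N=-1, G=8]  = -8; L = -G - M  [with G=8, M=-8]  = 0.
Change = -8 − 0 = -8.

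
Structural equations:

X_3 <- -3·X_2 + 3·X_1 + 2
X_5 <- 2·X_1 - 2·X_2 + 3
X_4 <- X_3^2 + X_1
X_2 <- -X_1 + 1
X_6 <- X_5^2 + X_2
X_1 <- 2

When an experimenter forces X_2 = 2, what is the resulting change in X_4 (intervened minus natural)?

Under do(X_2=2), the mechanism X_2 <- -X_1 + 1 is discarded; X_2 is fixed at 2.
X_3 = -3·X_2 + 3·X_1 + 2  [with X_2=2, X_1=2]  = 2
X_4 = X_3^2 + X_1  [with X_3=2, X_1=2]  = 6
Without intervention: X_2 = -X_1 + 1  [with X_1=2]  = -1; X_3 = -3·X_2 + 3·X_1 + 2  [with X_2=-1, X_1=2]  = 11; X_4 = X_3^2 + X_1  [with X_3=11, X_1=2]  = 123.
Change = 6 − 123 = -117.

-117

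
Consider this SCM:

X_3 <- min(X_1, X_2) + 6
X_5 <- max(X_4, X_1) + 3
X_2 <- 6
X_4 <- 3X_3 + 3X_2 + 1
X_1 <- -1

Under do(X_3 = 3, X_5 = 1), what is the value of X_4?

28

The joint intervention fixes X_3 = 3, X_5 = 1, removing each variable's own equation.
X_4 = 3X_3 + 3X_2 + 1  [with X_3=3, X_2=6]  = 28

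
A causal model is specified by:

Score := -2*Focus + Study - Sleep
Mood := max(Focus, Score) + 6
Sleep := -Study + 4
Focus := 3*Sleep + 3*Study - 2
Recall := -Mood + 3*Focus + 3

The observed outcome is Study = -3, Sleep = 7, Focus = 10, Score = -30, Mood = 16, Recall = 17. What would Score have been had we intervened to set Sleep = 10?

-51

Under do(Sleep=10), the mechanism Sleep := -Study + 4 is discarded; Sleep is fixed at 10.
Focus = 3*Sleep + 3*Study - 2  [with Sleep=10, Study=-3]  = 19
Score = -2*Focus + Study - Sleep  [with Focus=19, Study=-3, Sleep=10]  = -51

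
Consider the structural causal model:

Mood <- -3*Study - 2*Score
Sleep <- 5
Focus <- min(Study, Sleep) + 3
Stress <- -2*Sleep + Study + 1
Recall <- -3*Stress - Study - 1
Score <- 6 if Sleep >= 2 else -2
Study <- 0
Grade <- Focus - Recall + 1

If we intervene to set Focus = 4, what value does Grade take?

do(Focus=4) replaces the equation Focus <- min(Study, Sleep) + 3 with the constant Focus = 4.
Stress = -2*Sleep + Study + 1  [with Sleep=5, Study=0]  = -9
Recall = -3*Stress - Study - 1  [with Stress=-9, Study=0]  = 26
Grade = Focus - Recall + 1  [with Focus=4, Recall=26]  = -21

-21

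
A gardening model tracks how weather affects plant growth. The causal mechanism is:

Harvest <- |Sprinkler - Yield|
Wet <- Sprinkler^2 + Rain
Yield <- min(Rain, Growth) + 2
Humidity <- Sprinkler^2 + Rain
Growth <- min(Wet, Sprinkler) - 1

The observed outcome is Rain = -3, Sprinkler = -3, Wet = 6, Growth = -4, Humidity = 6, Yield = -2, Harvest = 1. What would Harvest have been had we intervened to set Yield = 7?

Intervening sets Yield = 7 and removes its equation (Yield <- min(Rain, Growth) + 2).
Harvest = |Sprinkler - Yield|  [with Sprinkler=-3, Yield=7]  = 10

10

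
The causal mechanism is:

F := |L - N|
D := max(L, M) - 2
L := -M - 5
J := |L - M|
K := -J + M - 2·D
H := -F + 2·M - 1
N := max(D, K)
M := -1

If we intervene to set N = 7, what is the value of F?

11

Intervening sets N = 7 and removes its equation (N := max(D, K)).
L = -M - 5  [with M=-1]  = -4
F = |L - N|  [with L=-4, N=7]  = 11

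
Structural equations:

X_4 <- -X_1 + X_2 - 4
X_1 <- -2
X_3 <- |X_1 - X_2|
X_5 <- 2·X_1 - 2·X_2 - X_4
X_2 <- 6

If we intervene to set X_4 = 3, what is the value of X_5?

Intervening sets X_4 = 3 and removes its equation (X_4 <- -X_1 + X_2 - 4).
X_5 = 2·X_1 - 2·X_2 - X_4  [with X_1=-2, X_2=6, X_4=3]  = -19

-19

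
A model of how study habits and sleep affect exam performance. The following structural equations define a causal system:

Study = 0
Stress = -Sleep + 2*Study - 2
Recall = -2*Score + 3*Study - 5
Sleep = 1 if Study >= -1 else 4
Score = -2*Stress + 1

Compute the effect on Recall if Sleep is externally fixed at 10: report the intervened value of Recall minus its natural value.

do(Sleep=10) replaces the equation Sleep = 1 if Study >= -1 else 4 with the constant Sleep = 10.
Stress = -Sleep + 2*Study - 2  [with Sleep=10, Study=0]  = -12
Score = -2*Stress + 1  [with Stress=-12]  = 25
Recall = -2*Score + 3*Study - 5  [with Score=25, Study=0]  = -55
Without intervention: Sleep = 1 if Study >= -1 else 4  [with Study=0]  = 1; Stress = -Sleep + 2*Study - 2  [with Sleep=1, Study=0]  = -3; Score = -2*Stress + 1  [with Stress=-3]  = 7; Recall = -2*Score + 3*Study - 5  [with Score=7, Study=0]  = -19.
Change = -55 − (-19) = -36.

-36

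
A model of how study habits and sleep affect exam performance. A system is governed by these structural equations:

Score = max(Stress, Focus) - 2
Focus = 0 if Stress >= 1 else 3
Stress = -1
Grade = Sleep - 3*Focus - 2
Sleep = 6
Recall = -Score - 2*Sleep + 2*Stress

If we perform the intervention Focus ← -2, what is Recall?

do(Focus=-2) replaces the equation Focus = 0 if Stress >= 1 else 3 with the constant Focus = -2.
Score = max(Stress, Focus) - 2  [with Stress=-1, Focus=-2]  = -3
Recall = -Score - 2*Sleep + 2*Stress  [with Score=-3, Sleep=6, Stress=-1]  = -11

-11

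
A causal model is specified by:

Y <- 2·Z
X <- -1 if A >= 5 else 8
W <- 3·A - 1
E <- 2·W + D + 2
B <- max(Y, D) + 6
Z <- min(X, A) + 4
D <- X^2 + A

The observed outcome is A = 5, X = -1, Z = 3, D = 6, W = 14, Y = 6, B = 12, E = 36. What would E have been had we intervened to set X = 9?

do(X=9) replaces the equation X <- -1 if A >= 5 else 8 with the constant X = 9.
D = X^2 + A  [with X=9, A=5]  = 86
W = 3·A - 1  [with A=5]  = 14
E = 2·W + D + 2  [with W=14, D=86]  = 116

116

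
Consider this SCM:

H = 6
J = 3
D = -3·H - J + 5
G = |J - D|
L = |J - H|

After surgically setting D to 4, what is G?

1

The intervention breaks the incoming arrows to D: D = -3·H - J + 5 no longer applies, and D = 4.
G = |J - D|  [with J=3, D=4]  = 1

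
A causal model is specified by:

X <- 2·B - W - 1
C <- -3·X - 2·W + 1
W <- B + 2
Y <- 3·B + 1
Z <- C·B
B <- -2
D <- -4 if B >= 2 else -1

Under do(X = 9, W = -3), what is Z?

Setting X = 9, W = -3 by intervention discards those variables' equations.
C = -3·X - 2·W + 1  [with X=9, W=-3]  = -20
Z = C·B  [with C=-20, B=-2]  = 40

40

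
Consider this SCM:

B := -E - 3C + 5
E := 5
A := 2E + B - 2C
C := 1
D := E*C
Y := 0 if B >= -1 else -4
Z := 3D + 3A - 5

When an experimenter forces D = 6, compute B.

do(D=6) replaces the equation D := E*C with the constant D = 6.
B is not downstream of the intervention, so its value is determined by the original equations.
B = -E - 3C + 5  [with E=5, C=1]  = -3

-3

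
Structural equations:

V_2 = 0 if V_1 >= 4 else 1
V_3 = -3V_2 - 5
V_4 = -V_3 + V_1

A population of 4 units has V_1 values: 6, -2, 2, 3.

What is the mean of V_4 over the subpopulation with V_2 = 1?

9

Observing V_2=1 restricts to units where V_2's equation naturally yields 1: V_1 ∈ {-2, 2, 3}. In that subpopulation V_4 = 6, 10, 11, mean 9.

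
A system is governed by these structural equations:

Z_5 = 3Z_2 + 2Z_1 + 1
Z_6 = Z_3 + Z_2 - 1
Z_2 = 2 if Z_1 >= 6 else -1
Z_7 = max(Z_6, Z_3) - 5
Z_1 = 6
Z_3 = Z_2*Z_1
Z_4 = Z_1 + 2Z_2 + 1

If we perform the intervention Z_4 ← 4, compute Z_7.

8

The intervention breaks the incoming arrows to Z_4: Z_4 = Z_1 + 2Z_2 + 1 no longer applies, and Z_4 = 4.
No directed path runs from Z_4 to Z_7, so Z_7 keeps its natural value.
Z_2 = 2 if Z_1 >= 6 else -1  [with Z_1=6]  = 2
Z_3 = Z_2*Z_1  [with Z_2=2, Z_1=6]  = 12
Z_6 = Z_3 + Z_2 - 1  [with Z_3=12, Z_2=2]  = 13
Z_7 = max(Z_6, Z_3) - 5  [with Z_6=13, Z_3=12]  = 8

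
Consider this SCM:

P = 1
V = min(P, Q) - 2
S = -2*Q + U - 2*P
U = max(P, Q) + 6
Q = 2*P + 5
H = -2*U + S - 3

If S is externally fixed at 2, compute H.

-27

Intervening sets S = 2 and removes its equation (S = -2*Q + U - 2*P).
Q = 2*P + 5  [with P=1]  = 7
U = max(P, Q) + 6  [with P=1, Q=7]  = 13
H = -2*U + S - 3  [with U=13, S=2]  = -27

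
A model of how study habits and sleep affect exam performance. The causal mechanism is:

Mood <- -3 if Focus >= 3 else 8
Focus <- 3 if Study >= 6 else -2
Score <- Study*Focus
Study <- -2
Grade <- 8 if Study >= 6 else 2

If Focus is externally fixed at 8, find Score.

The intervention breaks the incoming arrows to Focus: Focus <- 3 if Study >= 6 else -2 no longer applies, and Focus = 8.
Score = Study*Focus  [with Study=-2, Focus=8]  = -16

-16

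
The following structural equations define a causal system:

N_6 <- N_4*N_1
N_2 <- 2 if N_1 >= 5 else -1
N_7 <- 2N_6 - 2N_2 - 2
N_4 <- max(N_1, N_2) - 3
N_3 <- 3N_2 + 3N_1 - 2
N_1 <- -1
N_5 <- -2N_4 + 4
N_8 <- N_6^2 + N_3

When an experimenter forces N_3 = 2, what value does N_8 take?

18

The intervention breaks the incoming arrows to N_3: N_3 <- 3N_2 + 3N_1 - 2 no longer applies, and N_3 = 2.
N_2 = 2 if N_1 >= 5 else -1  [with N_1=-1]  = -1
N_4 = max(N_1, N_2) - 3  [with N_1=-1, N_2=-1]  = -4
N_6 = N_4*N_1  [with N_4=-4, N_1=-1]  = 4
N_8 = N_6^2 + N_3  [with N_6=4, N_3=2]  = 18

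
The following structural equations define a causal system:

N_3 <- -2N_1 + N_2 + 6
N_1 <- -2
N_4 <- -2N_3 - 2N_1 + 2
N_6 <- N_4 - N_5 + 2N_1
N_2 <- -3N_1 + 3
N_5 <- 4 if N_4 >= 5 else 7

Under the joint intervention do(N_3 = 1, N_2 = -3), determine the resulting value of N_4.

4

The joint intervention fixes N_3 = 1, N_2 = -3, removing each variable's own equation.
N_4 = -2N_3 - 2N_1 + 2  [with N_3=1, N_1=-2]  = 4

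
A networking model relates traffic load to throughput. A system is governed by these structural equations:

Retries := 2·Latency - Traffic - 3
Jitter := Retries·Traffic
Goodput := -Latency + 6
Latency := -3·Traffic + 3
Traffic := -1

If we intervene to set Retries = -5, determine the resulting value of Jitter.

5

The intervention breaks the incoming arrows to Retries: Retries := 2·Latency - Traffic - 3 no longer applies, and Retries = -5.
Jitter = Retries·Traffic  [with Retries=-5, Traffic=-1]  = 5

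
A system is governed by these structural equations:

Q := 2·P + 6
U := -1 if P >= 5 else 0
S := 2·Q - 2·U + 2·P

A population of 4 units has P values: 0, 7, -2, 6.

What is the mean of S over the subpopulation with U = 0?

6

Conditioning on U=0 selects the 2 unit(s) with P ∈ {0, -2}. Their S values: 12, 0. Mean = 6.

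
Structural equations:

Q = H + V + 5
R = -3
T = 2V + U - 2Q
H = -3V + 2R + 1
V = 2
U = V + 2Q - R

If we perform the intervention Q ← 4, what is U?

Intervening sets Q = 4 and removes its equation (Q = H + V + 5).
U = V + 2Q - R  [with V=2, Q=4, R=-3]  = 13

13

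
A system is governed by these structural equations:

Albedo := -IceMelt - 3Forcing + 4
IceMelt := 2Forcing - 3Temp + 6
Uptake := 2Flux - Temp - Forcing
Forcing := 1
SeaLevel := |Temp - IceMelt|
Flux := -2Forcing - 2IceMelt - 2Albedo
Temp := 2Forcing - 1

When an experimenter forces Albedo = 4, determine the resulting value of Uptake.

-42

The intervention breaks the incoming arrows to Albedo: Albedo := -IceMelt - 3Forcing + 4 no longer applies, and Albedo = 4.
Temp = 2Forcing - 1  [with Forcing=1]  = 1
IceMelt = 2Forcing - 3Temp + 6  [with Forcing=1, Temp=1]  = 5
Flux = -2Forcing - 2IceMelt - 2Albedo  [with Forcing=1, IceMelt=5, Albedo=4]  = -20
Uptake = 2Flux - Temp - Forcing  [with Flux=-20, Temp=1, Forcing=1]  = -42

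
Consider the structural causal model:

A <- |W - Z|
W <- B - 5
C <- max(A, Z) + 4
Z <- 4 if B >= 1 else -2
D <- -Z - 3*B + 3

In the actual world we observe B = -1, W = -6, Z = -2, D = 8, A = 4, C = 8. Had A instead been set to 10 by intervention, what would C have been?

14

The intervention breaks the incoming arrows to A: A <- |W - Z| no longer applies, and A = 10.
Z = 4 if B >= 1 else -2  [with B=-1]  = -2
C = max(A, Z) + 4  [with A=10, Z=-2]  = 14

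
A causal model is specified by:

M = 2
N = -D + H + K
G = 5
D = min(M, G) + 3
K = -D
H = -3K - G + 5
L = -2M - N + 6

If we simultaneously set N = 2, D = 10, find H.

30

Under do(N = 2, D = 10), each intervened variable's structural equation is replaced by its fixed value.
K = -D  [with D=10]  = -10
H = -3K - G + 5  [with K=-10, G=5]  = 30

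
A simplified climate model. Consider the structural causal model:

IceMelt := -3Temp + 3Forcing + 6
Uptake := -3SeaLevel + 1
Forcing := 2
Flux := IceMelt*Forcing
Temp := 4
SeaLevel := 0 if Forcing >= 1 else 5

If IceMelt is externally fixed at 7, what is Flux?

do(IceMelt=7) replaces the equation IceMelt := -3Temp + 3Forcing + 6 with the constant IceMelt = 7.
Flux = IceMelt*Forcing  [with IceMelt=7, Forcing=2]  = 14

14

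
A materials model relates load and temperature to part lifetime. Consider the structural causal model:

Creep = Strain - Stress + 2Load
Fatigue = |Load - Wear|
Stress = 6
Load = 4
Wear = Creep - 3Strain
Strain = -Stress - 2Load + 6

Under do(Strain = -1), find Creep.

The intervention breaks the incoming arrows to Strain: Strain = -Stress - 2Load + 6 no longer applies, and Strain = -1.
Creep = Strain - Stress + 2Load  [with Strain=-1, Stress=6, Load=4]  = 1

1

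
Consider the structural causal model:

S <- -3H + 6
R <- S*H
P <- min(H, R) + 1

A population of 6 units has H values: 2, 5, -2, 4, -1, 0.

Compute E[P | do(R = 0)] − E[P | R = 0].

do(R=0) breaks R's dependence on H. With R=0 fixed, P across the units is 1, 1, -1, 1, 0, 1, mean 0.5.
E[P|R=0] averages over only the 2 units with R=0 (H = 2, 0): P = 1, 1, mean 1.
Difference = 0.5 − 1 = -0.5.

-0.5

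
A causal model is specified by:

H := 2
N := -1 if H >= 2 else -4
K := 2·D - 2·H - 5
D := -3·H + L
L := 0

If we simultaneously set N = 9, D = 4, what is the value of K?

Under do(N = 9, D = 4), each intervened variable's structural equation is replaced by its fixed value.
K = 2·D - 2·H - 5  [with D=4, H=2]  = -1

-1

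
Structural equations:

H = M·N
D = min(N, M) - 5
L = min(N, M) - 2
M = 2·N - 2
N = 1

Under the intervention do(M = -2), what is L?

The intervention breaks the incoming arrows to M: M = 2·N - 2 no longer applies, and M = -2.
L = min(N, M) - 2  [with N=1, M=-2]  = -4

-4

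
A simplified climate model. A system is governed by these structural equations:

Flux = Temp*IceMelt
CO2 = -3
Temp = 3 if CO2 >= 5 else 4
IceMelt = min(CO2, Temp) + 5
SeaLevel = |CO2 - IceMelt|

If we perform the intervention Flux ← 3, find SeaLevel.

The intervention breaks the incoming arrows to Flux: Flux = Temp*IceMelt no longer applies, and Flux = 3.
Since SeaLevel is not a descendant of the intervened variable, it is unaffected.
Temp = 3 if CO2 >= 5 else 4  [with CO2=-3]  = 4
IceMelt = min(CO2, Temp) + 5  [with CO2=-3, Temp=4]  = 2
SeaLevel = |CO2 - IceMelt|  [with CO2=-3, IceMelt=2]  = 5

5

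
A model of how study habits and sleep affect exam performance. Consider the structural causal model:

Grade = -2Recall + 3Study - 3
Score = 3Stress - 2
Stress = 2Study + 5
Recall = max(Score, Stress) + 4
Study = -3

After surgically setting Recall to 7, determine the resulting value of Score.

Under do(Recall=7), the mechanism Recall = max(Score, Stress) + 4 is discarded; Recall is fixed at 7.
Since Score is not a descendant of the intervened variable, it is unaffected.
Stress = 2Study + 5  [with Study=-3]  = -1
Score = 3Stress - 2  [with Stress=-1]  = -5

-5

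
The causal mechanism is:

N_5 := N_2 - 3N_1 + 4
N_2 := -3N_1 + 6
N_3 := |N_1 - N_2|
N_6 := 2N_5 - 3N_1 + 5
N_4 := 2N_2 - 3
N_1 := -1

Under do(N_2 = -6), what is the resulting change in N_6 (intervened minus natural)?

Under do(N_2=-6), the mechanism N_2 := -3N_1 + 6 is discarded; N_2 is fixed at -6.
N_5 = N_2 - 3N_1 + 4  [with N_2=-6, N_1=-1]  = 1
N_6 = 2N_5 - 3N_1 + 5  [with N_5=1, N_1=-1]  = 10
Without intervention: N_2 = -3N_1 + 6  [with N_1=-1]  = 9; N_5 = N_2 - 3N_1 + 4  [with N_2=9, N_1=-1]  = 16; N_6 = 2N_5 - 3N_1 + 5  [with N_5=16, N_1=-1]  = 40.
Change = 10 − 40 = -30.

-30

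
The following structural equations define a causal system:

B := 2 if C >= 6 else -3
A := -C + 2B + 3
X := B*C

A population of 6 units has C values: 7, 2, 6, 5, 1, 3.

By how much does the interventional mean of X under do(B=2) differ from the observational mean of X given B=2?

-5

Under do(B=2), B's equation is replaced by B=2 for every unit. Per-unit X: 14, 4, 12, 10, 2, 6. Mean = 8.
Observing B=2 restricts to units where B's equation naturally yields 2: C ∈ {7, 6}. In that subpopulation X = 14, 12, mean 13.
Difference = 8 − 13 = -5.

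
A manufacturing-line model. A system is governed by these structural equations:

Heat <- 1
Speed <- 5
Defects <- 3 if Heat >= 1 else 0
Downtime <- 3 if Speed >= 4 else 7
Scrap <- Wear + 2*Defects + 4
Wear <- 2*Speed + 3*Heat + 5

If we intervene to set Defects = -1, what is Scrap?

20

Intervening sets Defects = -1 and removes its equation (Defects <- 3 if Heat >= 1 else 0).
Wear = 2*Speed + 3*Heat + 5  [with Speed=5, Heat=1]  = 18
Scrap = Wear + 2*Defects + 4  [with Wear=18, Defects=-1]  = 20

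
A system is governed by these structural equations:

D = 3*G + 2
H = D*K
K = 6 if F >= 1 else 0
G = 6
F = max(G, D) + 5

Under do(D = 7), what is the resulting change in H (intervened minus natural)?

-78

do(D=7) replaces the equation D = 3*G + 2 with the constant D = 7.
F = max(G, D) + 5  [with G=6, D=7]  = 12
K = 6 if F >= 1 else 0  [with F=12]  = 6
H = D*K  [with D=7, K=6]  = 42
Without intervention: D = 3*G + 2  [with G=6]  = 20; F = max(G, D) + 5  [with G=6, D=20]  = 25; K = 6 if F >= 1 else 0  [with F=25]  = 6; H = D*K  [with D=20, K=6]  = 120.
Change = 42 − 120 = -78.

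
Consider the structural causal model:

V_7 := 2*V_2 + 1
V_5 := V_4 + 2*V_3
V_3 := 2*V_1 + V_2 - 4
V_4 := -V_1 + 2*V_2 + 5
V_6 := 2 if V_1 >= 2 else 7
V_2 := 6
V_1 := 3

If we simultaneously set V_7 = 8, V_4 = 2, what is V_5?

Under do(V_7 = 8, V_4 = 2), each intervened variable's structural equation is replaced by its fixed value.
V_3 = 2*V_1 + V_2 - 4  [with V_1=3, V_2=6]  = 8
V_5 = V_4 + 2*V_3  [with V_4=2, V_3=8]  = 18

18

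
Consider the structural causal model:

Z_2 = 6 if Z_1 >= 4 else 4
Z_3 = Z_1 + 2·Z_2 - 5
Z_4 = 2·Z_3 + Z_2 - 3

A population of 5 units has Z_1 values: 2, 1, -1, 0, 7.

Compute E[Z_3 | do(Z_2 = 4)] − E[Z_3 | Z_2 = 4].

Every unit gets Z_2=4 under the intervention. Z_3 values become 5, 4, 2, 3, 10; E[Z_3|do(Z_2=4)] = 4.8.
Conditioning on Z_2=4 selects the 4 unit(s) with Z_1 ∈ {2, 1, -1, 0}. Their Z_3 values: 5, 4, 2, 3. Mean = 3.5.
Difference = 4.8 − 3.5 = 1.3.

1.3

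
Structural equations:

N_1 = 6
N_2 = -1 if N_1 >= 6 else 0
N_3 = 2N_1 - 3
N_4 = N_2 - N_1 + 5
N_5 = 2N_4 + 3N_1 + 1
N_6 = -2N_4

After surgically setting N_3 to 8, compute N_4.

The intervention breaks the incoming arrows to N_3: N_3 = 2N_1 - 3 no longer applies, and N_3 = 8.
N_4 is not downstream of the intervention, so its value is determined by the original equations.
N_2 = -1 if N_1 >= 6 else 0  [with N_1=6]  = -1
N_4 = N_2 - N_1 + 5  [with N_2=-1, N_1=6]  = -2

-2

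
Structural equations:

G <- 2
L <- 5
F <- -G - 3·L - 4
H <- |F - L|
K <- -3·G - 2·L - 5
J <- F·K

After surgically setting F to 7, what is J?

The intervention breaks the incoming arrows to F: F <- -G - 3·L - 4 no longer applies, and F = 7.
K = -3·G - 2·L - 5  [with G=2, L=5]  = -21
J = F·K  [with F=7, K=-21]  = -147

-147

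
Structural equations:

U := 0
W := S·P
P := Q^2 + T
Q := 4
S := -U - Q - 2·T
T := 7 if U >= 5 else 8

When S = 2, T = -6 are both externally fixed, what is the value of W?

The joint intervention fixes S = 2, T = -6, removing each variable's own equation.
P = Q^2 + T  [with Q=4, T=-6]  = 10
W = S·P  [with S=2, P=10]  = 20

20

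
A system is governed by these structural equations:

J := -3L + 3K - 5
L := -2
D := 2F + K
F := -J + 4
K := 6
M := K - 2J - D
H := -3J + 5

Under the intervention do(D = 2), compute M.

The intervention breaks the incoming arrows to D: D := 2F + K no longer applies, and D = 2.
J = -3L + 3K - 5  [with L=-2, K=6]  = 19
M = K - 2J - D  [with K=6, J=19, D=2]  = -34

-34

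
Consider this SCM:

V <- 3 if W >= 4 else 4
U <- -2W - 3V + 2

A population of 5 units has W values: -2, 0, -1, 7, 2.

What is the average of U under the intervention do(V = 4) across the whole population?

-12.4

do(V=4) breaks V's dependence on W. With V=4 fixed, U across the units is -6, -10, -8, -24, -14, mean -12.4.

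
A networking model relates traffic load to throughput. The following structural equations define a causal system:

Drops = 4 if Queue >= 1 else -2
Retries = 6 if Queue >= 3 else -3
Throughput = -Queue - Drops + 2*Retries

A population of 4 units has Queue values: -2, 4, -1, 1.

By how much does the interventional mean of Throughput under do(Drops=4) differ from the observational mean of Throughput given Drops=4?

-2.5

The intervention sets Drops=4 in all 4 units regardless of Queue. Recomputing Throughput per unit gives -8, 4, -9, -11; average -6.
E[Throughput|Drops=4] averages over only the 2 units with Drops=4 (Queue = 4, 1): Throughput = 4, -11, mean -3.5.
Difference = -6 − (-3.5) = -2.5.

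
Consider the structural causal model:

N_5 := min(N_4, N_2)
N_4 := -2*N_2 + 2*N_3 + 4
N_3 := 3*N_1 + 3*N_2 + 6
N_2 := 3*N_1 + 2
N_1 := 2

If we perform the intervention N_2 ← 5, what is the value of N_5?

5

do(N_2=5) replaces the equation N_2 := 3*N_1 + 2 with the constant N_2 = 5.
N_3 = 3*N_1 + 3*N_2 + 6  [with N_1=2, N_2=5]  = 27
N_4 = -2*N_2 + 2*N_3 + 4  [with N_2=5, N_3=27]  = 48
N_5 = min(N_4, N_2)  [with N_4=48, N_2=5]  = 5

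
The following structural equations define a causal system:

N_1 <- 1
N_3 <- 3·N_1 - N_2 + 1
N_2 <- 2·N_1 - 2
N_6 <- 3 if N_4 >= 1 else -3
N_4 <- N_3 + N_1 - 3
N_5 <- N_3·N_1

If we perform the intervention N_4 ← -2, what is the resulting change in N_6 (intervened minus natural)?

Under do(N_4=-2), the mechanism N_4 <- N_3 + N_1 - 3 is discarded; N_4 is fixed at -2.
N_6 = 3 if N_4 >= 1 else -3  [with N_4=-2]  = -3
Without intervention: N_2 = 2·N_1 - 2  [with N_1=1]  = 0; N_3 = 3·N_1 - N_2 + 1  [with N_1=1, N_2=0]  = 4; N_4 = N_3 + N_1 - 3  [with N_3=4, N_1=1]  = 2; N_6 = 3 if N_4 >= 1 else -3  [with N_4=2]  = 3.
Change = -3 − 3 = -6.

-6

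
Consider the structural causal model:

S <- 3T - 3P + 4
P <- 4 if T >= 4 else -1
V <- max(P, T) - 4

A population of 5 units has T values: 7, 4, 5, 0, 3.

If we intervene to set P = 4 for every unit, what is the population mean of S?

do(P=4) breaks P's dependence on T. With P=4 fixed, S across the units is 13, 4, 7, -8, 1, mean 3.4.

3.4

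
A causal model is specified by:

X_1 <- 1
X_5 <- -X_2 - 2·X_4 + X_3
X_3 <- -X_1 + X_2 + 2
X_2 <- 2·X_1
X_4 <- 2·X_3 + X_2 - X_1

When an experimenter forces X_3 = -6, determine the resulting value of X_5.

14

do(X_3=-6) replaces the equation X_3 <- -X_1 + X_2 + 2 with the constant X_3 = -6.
X_2 = 2·X_1  [with X_1=1]  = 2
X_4 = 2·X_3 + X_2 - X_1  [with X_3=-6, X_2=2, X_1=1]  = -11
X_5 = -X_2 - 2·X_4 + X_3  [with X_2=2, X_4=-11, X_3=-6]  = 14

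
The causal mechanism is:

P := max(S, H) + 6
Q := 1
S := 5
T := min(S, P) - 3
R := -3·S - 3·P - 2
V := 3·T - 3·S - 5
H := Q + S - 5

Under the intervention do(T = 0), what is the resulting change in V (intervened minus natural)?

The intervention breaks the incoming arrows to T: T := min(S, P) - 3 no longer applies, and T = 0.
V = 3·T - 3·S - 5  [with T=0, S=5]  = -20
Without intervention: H = Q + S - 5  [with Q=1, S=5]  = 1; P = max(S, H) + 6  [with S=5, H=1]  = 11; T = min(S, P) - 3  [with S=5, P=11]  = 2; V = 3·T - 3·S - 5  [with T=2, S=5]  = -14.
Change = -20 − (-14) = -6.

-6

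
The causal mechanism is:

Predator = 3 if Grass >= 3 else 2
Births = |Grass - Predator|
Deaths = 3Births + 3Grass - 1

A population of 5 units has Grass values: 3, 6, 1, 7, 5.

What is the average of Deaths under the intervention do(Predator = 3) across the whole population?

Under do(Predator=3), Predator's equation is replaced by Predator=3 for every unit. Per-unit Deaths: 8, 26, 8, 32, 20. Mean = 18.8.

18.8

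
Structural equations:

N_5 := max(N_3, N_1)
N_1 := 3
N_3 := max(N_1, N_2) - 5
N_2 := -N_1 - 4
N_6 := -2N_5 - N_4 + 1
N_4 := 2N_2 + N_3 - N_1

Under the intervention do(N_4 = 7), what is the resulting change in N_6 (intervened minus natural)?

-26

Under do(N_4=7), the mechanism N_4 := 2N_2 + N_3 - N_1 is discarded; N_4 is fixed at 7.
N_2 = -N_1 - 4  [with N_1=3]  = -7
N_3 = max(N_1, N_2) - 5  [with N_1=3, N_2=-7]  = -2
N_5 = max(N_3, N_1)  [with N_3=-2, N_1=3]  = 3
N_6 = -2N_5 - N_4 + 1  [with N_5=3, N_4=7]  = -12
Without intervention: N_2 = -N_1 - 4  [with N_1=3]  = -7; N_3 = max(N_1, N_2) - 5  [with N_1=3, N_2=-7]  = -2; N_4 = 2N_2 + N_3 - N_1  [with N_2=-7, N_3=-2, N_1=3]  = -19; N_5 = max(N_3, N_1)  [with N_3=-2, N_1=3]  = 3; N_6 = -2N_5 - N_4 + 1  [with N_5=3, N_4=-19]  = 14.
Change = -12 − 14 = -26.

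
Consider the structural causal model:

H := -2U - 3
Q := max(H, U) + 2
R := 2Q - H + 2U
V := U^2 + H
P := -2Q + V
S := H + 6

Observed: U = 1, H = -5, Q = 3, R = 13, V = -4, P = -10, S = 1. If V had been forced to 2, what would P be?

The intervention breaks the incoming arrows to V: V := U^2 + H no longer applies, and V = 2.
H = -2U - 3  [with U=1]  = -5
Q = max(H, U) + 2  [with H=-5, U=1]  = 3
P = -2Q + V  [with Q=3, V=2]  = -4

-4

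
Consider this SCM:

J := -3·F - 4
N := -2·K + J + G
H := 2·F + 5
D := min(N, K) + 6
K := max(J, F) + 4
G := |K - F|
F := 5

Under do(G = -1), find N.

-38

Under do(G=-1), the mechanism G := |K - F| is discarded; G is fixed at -1.
J = -3·F - 4  [with F=5]  = -19
K = max(J, F) + 4  [with J=-19, F=5]  = 9
N = -2·K + J + G  [with K=9, J=-19, G=-1]  = -38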